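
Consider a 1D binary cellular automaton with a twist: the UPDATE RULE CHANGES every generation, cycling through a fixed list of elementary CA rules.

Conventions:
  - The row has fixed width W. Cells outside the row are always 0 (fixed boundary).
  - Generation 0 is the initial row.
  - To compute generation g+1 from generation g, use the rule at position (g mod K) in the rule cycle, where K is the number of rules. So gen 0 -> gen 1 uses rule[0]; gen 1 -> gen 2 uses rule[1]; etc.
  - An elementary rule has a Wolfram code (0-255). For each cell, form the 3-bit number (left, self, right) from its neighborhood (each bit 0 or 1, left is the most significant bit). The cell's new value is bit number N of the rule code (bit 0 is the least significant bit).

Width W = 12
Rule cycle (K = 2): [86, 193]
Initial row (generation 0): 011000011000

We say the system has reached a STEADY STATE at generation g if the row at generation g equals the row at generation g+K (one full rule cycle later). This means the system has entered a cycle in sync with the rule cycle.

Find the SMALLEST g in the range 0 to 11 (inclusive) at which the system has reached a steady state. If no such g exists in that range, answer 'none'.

Gen 0: 011000011000
Gen 1 (rule 86): 101100101100
Gen 2 (rule 193): 000100000101
Gen 3 (rule 86): 001110001101
Gen 4 (rule 193): 100110100100
Gen 5 (rule 86): 111010111110
Gen 6 (rule 193): 011000011110
Gen 7 (rule 86): 101100100011
Gen 8 (rule 193): 000100001001
Gen 9 (rule 86): 001110011111
Gen 10 (rule 193): 100110001111
Gen 11 (rule 86): 111011010001
Gen 12 (rule 193): 011001000100
Gen 13 (rule 86): 101111101110

Answer: none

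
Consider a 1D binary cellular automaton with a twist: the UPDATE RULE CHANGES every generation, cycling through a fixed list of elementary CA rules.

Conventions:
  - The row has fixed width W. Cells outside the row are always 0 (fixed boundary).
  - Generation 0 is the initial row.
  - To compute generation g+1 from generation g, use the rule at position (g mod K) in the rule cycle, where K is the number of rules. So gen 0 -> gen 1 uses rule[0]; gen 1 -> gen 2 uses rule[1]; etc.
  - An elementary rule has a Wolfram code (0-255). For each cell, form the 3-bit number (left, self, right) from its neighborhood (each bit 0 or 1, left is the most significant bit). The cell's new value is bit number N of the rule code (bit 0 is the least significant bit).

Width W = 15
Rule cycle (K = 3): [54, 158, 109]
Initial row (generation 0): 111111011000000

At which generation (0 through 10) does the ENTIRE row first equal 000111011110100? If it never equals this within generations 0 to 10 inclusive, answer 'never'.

Answer: 5

Derivation:
Gen 0: 111111011000000
Gen 1 (rule 54): 000000100100000
Gen 2 (rule 158): 000001111110000
Gen 3 (rule 109): 111101000010111
Gen 4 (rule 54): 000011100111000
Gen 5 (rule 158): 000111011110100
Gen 6 (rule 109): 110101110011101
Gen 7 (rule 54): 001110001100011
Gen 8 (rule 158): 011101011010110
Gen 9 (rule 109): 010111111111110
Gen 10 (rule 54): 111000000000001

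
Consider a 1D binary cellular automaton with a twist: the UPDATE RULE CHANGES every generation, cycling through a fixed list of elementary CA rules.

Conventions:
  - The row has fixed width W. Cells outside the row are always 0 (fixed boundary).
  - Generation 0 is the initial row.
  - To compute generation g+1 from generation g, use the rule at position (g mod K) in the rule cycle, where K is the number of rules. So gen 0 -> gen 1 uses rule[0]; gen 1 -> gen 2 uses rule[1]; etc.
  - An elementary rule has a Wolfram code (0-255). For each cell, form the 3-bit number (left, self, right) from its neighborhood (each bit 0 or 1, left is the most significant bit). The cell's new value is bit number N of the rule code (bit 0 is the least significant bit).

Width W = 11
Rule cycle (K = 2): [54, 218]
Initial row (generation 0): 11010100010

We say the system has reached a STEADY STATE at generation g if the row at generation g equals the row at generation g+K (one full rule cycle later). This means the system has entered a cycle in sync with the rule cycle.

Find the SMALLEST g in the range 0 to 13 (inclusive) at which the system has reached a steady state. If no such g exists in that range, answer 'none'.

Gen 0: 11010100010
Gen 1 (rule 54): 00111110111
Gen 2 (rule 218): 01111110111
Gen 3 (rule 54): 10000001000
Gen 4 (rule 218): 01000010100
Gen 5 (rule 54): 11100111110
Gen 6 (rule 218): 11111111111
Gen 7 (rule 54): 00000000000
Gen 8 (rule 218): 00000000000
Gen 9 (rule 54): 00000000000
Gen 10 (rule 218): 00000000000
Gen 11 (rule 54): 00000000000
Gen 12 (rule 218): 00000000000
Gen 13 (rule 54): 00000000000
Gen 14 (rule 218): 00000000000
Gen 15 (rule 54): 00000000000

Answer: 7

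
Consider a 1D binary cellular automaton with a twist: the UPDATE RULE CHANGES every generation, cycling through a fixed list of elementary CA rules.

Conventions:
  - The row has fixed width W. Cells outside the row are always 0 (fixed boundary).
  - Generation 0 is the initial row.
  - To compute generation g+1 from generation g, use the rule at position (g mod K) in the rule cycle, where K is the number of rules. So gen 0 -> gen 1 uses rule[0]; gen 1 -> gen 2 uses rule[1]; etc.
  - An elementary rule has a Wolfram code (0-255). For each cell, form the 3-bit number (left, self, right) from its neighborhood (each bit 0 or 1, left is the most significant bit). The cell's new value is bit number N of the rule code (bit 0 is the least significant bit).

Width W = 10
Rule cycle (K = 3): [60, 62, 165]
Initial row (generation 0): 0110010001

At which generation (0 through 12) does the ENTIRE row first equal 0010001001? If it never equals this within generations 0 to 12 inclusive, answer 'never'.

Gen 0: 0110010001
Gen 1 (rule 60): 0101011001
Gen 2 (rule 62): 1111110111
Gen 3 (rule 165): 0111101010
Gen 4 (rule 60): 0100011111
Gen 5 (rule 62): 1110110000
Gen 6 (rule 165): 0101000111
Gen 7 (rule 60): 0111100100
Gen 8 (rule 62): 1100011110
Gen 9 (rule 165): 0001001100
Gen 10 (rule 60): 0001101010
Gen 11 (rule 62): 0011011111
Gen 12 (rule 165): 1000101110

Answer: never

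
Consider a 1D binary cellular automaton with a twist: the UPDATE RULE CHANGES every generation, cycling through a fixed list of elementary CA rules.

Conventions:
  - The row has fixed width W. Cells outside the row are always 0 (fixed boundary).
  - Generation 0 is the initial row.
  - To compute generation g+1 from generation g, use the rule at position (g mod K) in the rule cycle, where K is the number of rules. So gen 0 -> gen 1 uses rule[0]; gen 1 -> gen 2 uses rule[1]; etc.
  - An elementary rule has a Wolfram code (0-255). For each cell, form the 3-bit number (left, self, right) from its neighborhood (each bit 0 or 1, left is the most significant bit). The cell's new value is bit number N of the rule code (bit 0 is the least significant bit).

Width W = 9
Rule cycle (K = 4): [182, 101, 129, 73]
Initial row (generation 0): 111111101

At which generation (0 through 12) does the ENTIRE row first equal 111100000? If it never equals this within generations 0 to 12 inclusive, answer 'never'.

Gen 0: 111111101
Gen 1 (rule 182): 011111011
Gen 2 (rule 101): 000001101
Gen 3 (rule 129): 111100000
Gen 4 (rule 73): 100101111
Gen 5 (rule 182): 111110110
Gen 6 (rule 101): 000011010
Gen 7 (rule 129): 111000000
Gen 8 (rule 73): 101011111
Gen 9 (rule 182): 111101110
Gen 10 (rule 101): 000110010
Gen 11 (rule 129): 110000000
Gen 12 (rule 73): 110111111

Answer: 3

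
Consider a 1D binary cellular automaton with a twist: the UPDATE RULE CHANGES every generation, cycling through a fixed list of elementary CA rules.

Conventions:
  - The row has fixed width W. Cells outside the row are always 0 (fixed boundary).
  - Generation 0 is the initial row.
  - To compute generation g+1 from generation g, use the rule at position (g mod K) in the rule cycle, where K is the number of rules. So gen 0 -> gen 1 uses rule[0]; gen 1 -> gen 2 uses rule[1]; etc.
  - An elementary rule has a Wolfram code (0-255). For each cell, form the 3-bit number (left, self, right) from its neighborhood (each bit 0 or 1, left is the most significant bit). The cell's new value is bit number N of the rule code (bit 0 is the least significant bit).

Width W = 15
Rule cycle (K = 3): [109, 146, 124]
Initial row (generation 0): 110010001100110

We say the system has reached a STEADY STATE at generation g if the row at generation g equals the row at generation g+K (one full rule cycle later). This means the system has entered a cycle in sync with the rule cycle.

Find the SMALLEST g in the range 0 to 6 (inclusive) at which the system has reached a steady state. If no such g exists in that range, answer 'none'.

Answer: none

Derivation:
Gen 0: 110010001100110
Gen 1 (rule 109): 110010101100110
Gen 2 (rule 146): 001100000011001
Gen 3 (rule 124): 001110000011101
Gen 4 (rule 109): 101010111010111
Gen 5 (rule 146): 000000010000010
Gen 6 (rule 124): 000000011000011
Gen 7 (rule 109): 111111011011011
Gen 8 (rule 146): 011110000000000
Gen 9 (rule 124): 010011000000000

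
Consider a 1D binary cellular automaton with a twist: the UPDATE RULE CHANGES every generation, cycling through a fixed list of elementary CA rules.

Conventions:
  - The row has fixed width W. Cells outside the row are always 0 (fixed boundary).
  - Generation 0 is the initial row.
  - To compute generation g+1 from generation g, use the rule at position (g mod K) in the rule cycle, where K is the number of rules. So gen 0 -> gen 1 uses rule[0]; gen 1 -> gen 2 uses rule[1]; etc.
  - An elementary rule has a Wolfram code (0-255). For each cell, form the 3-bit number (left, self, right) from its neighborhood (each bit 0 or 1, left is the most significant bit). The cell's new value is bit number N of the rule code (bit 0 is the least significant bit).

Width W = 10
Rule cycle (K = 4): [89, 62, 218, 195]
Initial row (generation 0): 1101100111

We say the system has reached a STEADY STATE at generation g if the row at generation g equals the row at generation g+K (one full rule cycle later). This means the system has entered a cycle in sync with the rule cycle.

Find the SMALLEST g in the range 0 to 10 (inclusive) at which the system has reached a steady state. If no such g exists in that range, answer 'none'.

Gen 0: 1101100111
Gen 1 (rule 89): 1101110101
Gen 2 (rule 62): 1011001111
Gen 3 (rule 218): 0011111111
Gen 4 (rule 195): 1101111111
Gen 5 (rule 89): 1101000001
Gen 6 (rule 62): 1011100011
Gen 7 (rule 218): 0011110111
Gen 8 (rule 195): 1101110011
Gen 9 (rule 89): 1101011011
Gen 10 (rule 62): 1011110110
Gen 11 (rule 218): 0011110111
Gen 12 (rule 195): 1101110011
Gen 13 (rule 89): 1101011011
Gen 14 (rule 62): 1011110110

Answer: 7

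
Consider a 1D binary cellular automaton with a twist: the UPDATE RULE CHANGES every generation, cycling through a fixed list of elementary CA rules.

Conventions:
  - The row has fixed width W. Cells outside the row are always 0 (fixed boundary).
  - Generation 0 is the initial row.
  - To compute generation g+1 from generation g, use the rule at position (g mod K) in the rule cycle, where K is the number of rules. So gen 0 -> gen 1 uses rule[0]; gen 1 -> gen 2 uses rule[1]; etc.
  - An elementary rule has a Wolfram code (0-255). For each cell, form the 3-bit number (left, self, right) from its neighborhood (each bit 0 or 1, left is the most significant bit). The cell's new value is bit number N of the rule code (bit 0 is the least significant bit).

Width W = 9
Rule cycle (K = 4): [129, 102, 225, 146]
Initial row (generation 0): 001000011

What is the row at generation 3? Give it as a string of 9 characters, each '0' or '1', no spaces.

Answer: 000010011

Derivation:
Gen 0: 001000011
Gen 1 (rule 129): 100011000
Gen 2 (rule 102): 100101000
Gen 3 (rule 225): 000010011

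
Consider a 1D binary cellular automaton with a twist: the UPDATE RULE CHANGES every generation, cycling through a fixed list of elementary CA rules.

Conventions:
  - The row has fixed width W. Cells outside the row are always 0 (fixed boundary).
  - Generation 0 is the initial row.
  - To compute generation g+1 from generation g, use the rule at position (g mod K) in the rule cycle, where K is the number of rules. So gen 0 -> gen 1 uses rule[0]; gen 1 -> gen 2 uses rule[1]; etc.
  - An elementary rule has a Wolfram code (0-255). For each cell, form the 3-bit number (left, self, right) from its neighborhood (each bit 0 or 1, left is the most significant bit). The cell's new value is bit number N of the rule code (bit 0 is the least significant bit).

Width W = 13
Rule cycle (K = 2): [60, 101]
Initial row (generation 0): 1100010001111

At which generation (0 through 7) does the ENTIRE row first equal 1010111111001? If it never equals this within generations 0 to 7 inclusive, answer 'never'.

Gen 0: 1100010001111
Gen 1 (rule 60): 1010011001000
Gen 2 (rule 101): 1110001001011
Gen 3 (rule 60): 1001001101110
Gen 4 (rule 101): 1001000110010
Gen 5 (rule 60): 1101100101011
Gen 6 (rule 101): 0110100111101
Gen 7 (rule 60): 0101110100011

Answer: never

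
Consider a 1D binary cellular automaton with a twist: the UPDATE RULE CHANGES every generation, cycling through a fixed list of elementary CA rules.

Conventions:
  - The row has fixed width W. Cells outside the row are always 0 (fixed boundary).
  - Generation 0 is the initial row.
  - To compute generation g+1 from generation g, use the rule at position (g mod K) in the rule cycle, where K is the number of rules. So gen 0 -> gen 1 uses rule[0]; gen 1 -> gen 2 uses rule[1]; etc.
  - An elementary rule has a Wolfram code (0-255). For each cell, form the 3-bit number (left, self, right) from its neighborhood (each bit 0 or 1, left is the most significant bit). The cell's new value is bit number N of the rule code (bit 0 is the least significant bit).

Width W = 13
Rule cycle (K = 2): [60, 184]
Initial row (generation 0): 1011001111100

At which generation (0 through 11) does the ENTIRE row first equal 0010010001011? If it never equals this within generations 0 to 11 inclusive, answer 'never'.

Gen 0: 1011001111100
Gen 1 (rule 60): 1110101000010
Gen 2 (rule 184): 1101010100001
Gen 3 (rule 60): 1011111110001
Gen 4 (rule 184): 0111111101000
Gen 5 (rule 60): 0100000011100
Gen 6 (rule 184): 0010000011010
Gen 7 (rule 60): 0011000010111
Gen 8 (rule 184): 0010100001110
Gen 9 (rule 60): 0011110001001
Gen 10 (rule 184): 0011101000100
Gen 11 (rule 60): 0010011100110

Answer: never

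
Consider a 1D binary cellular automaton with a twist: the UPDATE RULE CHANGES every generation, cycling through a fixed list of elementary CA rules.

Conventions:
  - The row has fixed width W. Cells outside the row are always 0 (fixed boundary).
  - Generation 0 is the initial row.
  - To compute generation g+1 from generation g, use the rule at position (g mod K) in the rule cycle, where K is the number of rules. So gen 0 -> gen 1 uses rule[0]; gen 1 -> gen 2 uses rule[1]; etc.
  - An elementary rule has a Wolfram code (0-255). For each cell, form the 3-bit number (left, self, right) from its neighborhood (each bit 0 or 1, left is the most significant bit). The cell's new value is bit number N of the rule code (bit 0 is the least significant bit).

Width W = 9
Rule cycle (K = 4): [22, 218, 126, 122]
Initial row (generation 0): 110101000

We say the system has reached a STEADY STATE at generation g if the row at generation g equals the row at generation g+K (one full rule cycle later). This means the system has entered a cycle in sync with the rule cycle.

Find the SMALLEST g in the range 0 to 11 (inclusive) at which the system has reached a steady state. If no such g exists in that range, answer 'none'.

Gen 0: 110101000
Gen 1 (rule 22): 000101100
Gen 2 (rule 218): 001001110
Gen 3 (rule 126): 011111011
Gen 4 (rule 122): 110001111
Gen 5 (rule 22): 001010000
Gen 6 (rule 218): 010001000
Gen 7 (rule 126): 111011100
Gen 8 (rule 122): 101110110
Gen 9 (rule 22): 100000001
Gen 10 (rule 218): 010000010
Gen 11 (rule 126): 111000111
Gen 12 (rule 122): 101101101
Gen 13 (rule 22): 100000001
Gen 14 (rule 218): 010000010
Gen 15 (rule 126): 111000111

Answer: 9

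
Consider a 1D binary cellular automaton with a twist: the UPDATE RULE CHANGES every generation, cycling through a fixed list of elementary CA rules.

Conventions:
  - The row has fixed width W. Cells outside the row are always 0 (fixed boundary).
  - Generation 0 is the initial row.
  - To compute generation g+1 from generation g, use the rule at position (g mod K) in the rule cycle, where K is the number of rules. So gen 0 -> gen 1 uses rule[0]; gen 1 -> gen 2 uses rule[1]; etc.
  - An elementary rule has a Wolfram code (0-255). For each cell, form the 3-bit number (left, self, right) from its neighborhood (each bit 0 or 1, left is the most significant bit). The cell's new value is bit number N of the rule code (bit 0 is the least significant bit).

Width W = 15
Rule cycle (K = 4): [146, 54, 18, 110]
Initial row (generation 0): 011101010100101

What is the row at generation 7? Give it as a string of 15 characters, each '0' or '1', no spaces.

Gen 0: 011101010100101
Gen 1 (rule 146): 101000000011000
Gen 2 (rule 54): 111100000100100
Gen 3 (rule 18): 000010001011010
Gen 4 (rule 110): 000110011111110
Gen 5 (rule 146): 001001101111101
Gen 6 (rule 54): 011110010000011
Gen 7 (rule 18): 100001101000100

Answer: 100001101000100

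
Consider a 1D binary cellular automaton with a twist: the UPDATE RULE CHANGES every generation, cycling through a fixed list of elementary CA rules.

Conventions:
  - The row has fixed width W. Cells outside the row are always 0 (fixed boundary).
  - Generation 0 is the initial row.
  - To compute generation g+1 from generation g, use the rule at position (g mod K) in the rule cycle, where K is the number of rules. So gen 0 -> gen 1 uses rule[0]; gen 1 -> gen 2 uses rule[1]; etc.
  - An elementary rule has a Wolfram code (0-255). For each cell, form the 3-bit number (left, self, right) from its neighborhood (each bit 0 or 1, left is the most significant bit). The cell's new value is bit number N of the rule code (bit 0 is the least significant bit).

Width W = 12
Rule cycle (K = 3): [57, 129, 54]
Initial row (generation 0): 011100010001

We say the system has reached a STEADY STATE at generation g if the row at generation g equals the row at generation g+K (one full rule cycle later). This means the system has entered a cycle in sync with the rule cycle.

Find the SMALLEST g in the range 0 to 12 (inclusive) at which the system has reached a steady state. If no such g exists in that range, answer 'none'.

Gen 0: 011100010001
Gen 1 (rule 57): 010011001100
Gen 2 (rule 129): 000000000001
Gen 3 (rule 54): 000000000011
Gen 4 (rule 57): 111111111010
Gen 5 (rule 129): 011111110000
Gen 6 (rule 54): 100000001000
Gen 7 (rule 57): 011111100111
Gen 8 (rule 129): 001111000010
Gen 9 (rule 54): 010000100111
Gen 10 (rule 57): 001110010100
Gen 11 (rule 129): 100100000001
Gen 12 (rule 54): 111110000011
Gen 13 (rule 57): 100001111010
Gen 14 (rule 129): 001100110000
Gen 15 (rule 54): 010011001000

Answer: none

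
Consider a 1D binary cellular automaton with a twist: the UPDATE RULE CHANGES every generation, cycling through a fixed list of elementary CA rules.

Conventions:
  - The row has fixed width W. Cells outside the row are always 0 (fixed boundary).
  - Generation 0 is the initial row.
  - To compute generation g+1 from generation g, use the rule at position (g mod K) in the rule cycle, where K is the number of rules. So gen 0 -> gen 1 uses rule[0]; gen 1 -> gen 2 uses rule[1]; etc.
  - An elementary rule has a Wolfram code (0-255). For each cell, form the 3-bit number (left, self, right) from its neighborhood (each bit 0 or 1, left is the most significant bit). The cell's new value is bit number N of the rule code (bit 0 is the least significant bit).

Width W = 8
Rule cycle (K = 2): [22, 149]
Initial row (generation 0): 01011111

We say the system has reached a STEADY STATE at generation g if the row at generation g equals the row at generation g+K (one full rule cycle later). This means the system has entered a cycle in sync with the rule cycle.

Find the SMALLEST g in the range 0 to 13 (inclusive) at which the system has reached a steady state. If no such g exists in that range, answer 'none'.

Answer: 6

Derivation:
Gen 0: 01011111
Gen 1 (rule 22): 11000000
Gen 2 (rule 149): 00111111
Gen 3 (rule 22): 01000000
Gen 4 (rule 149): 01111111
Gen 5 (rule 22): 10000000
Gen 6 (rule 149): 11111111
Gen 7 (rule 22): 00000000
Gen 8 (rule 149): 11111111
Gen 9 (rule 22): 00000000
Gen 10 (rule 149): 11111111
Gen 11 (rule 22): 00000000
Gen 12 (rule 149): 11111111
Gen 13 (rule 22): 00000000
Gen 14 (rule 149): 11111111
Gen 15 (rule 22): 00000000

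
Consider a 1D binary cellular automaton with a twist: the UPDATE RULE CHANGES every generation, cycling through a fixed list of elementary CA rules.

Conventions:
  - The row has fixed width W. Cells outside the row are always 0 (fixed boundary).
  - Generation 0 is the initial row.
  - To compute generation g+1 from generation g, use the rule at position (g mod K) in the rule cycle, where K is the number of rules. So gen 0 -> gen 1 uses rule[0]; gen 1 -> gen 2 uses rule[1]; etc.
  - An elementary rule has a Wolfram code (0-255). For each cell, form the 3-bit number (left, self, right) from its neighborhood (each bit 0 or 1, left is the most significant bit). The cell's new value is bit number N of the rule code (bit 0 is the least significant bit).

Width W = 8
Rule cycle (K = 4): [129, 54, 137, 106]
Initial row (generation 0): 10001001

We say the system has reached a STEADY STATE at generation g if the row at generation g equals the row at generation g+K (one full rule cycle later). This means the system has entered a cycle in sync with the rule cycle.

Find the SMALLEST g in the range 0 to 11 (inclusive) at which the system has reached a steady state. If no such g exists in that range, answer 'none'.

Answer: none

Derivation:
Gen 0: 10001001
Gen 1 (rule 129): 00100000
Gen 2 (rule 54): 01110000
Gen 3 (rule 137): 01100111
Gen 4 (rule 106): 11101101
Gen 5 (rule 129): 01000000
Gen 6 (rule 54): 11100000
Gen 7 (rule 137): 11001111
Gen 8 (rule 106): 11011001
Gen 9 (rule 129): 00000000
Gen 10 (rule 54): 00000000
Gen 11 (rule 137): 11111111
Gen 12 (rule 106): 10000001
Gen 13 (rule 129): 00111100
Gen 14 (rule 54): 01000010
Gen 15 (rule 137): 00011000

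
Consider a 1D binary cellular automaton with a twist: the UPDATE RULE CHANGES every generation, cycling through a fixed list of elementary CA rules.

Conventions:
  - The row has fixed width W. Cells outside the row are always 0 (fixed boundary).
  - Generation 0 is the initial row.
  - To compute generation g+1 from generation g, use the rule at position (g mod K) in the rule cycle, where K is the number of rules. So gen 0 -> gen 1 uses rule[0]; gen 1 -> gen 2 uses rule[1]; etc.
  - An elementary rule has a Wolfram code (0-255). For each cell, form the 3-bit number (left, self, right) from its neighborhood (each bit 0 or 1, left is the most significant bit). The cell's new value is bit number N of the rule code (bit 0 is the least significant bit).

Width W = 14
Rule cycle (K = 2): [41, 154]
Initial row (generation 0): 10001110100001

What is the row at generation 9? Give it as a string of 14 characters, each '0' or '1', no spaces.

Gen 0: 10001110100001
Gen 1 (rule 41): 00101001001100
Gen 2 (rule 154): 01000110111010
Gen 3 (rule 41): 00010101100100
Gen 4 (rule 154): 00100001011010
Gen 5 (rule 41): 10001100110100
Gen 6 (rule 154): 01011011100010
Gen 7 (rule 41): 00110110001000
Gen 8 (rule 154): 01100101010100
Gen 9 (rule 41): 01000010101001

Answer: 01000010101001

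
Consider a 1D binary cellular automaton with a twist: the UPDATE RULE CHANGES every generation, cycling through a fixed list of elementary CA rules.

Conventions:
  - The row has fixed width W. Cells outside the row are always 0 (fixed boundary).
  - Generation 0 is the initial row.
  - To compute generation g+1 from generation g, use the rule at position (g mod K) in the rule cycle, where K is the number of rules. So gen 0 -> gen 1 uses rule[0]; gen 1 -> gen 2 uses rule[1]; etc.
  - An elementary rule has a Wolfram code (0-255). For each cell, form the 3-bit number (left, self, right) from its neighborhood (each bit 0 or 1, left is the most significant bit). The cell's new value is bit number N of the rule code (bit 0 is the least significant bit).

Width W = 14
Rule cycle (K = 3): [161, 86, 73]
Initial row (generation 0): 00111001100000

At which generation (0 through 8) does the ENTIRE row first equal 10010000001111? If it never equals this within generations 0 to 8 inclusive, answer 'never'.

Gen 0: 00111001100000
Gen 1 (rule 161): 10010000001111
Gen 2 (rule 86): 11111000010001
Gen 3 (rule 73): 10001011000100
Gen 4 (rule 161): 00100100010001
Gen 5 (rule 86): 01111110111011
Gen 6 (rule 73): 01000010101011
Gen 7 (rule 161): 00011001010100
Gen 8 (rule 86): 00101111010110

Answer: 1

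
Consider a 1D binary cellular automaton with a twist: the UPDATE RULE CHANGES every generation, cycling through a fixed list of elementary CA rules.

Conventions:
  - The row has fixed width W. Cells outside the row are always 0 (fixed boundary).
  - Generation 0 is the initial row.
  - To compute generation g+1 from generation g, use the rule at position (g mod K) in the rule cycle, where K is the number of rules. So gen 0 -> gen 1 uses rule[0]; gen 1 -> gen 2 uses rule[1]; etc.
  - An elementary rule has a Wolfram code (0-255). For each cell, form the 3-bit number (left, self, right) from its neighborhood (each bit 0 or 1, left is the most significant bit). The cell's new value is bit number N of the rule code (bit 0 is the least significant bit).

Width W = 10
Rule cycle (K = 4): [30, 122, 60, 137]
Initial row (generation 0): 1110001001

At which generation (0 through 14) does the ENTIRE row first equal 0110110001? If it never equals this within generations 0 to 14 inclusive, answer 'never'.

Answer: 2

Derivation:
Gen 0: 1110001001
Gen 1 (rule 30): 1001011111
Gen 2 (rule 122): 0110110001
Gen 3 (rule 60): 0101101001
Gen 4 (rule 137): 0001000000
Gen 5 (rule 30): 0011100000
Gen 6 (rule 122): 0110110000
Gen 7 (rule 60): 0101101000
Gen 8 (rule 137): 0001000011
Gen 9 (rule 30): 0011100110
Gen 10 (rule 122): 0110111111
Gen 11 (rule 60): 0101100000
Gen 12 (rule 137): 0001001111
Gen 13 (rule 30): 0011111000
Gen 14 (rule 122): 0110001100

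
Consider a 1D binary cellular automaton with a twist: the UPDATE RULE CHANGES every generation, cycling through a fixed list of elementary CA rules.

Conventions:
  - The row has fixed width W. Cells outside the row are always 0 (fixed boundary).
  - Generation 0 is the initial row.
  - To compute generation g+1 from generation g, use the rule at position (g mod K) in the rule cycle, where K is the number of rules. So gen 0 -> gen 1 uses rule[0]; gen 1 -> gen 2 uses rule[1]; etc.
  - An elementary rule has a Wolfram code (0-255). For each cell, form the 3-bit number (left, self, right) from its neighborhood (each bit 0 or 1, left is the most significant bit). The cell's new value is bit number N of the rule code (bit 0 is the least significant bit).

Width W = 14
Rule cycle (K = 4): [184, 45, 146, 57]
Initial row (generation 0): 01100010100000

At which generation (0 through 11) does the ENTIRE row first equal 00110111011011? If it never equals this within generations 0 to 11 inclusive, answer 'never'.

Answer: never

Derivation:
Gen 0: 01100010100000
Gen 1 (rule 184): 01010001010000
Gen 2 (rule 45): 01110101110111
Gen 3 (rule 146): 10100000100010
Gen 4 (rule 57): 01011110011001
Gen 5 (rule 184): 00111101010100
Gen 6 (rule 45): 10100011111101
Gen 7 (rule 146): 00010101111000
Gen 8 (rule 57): 11001011000111
Gen 9 (rule 184): 10100110100110
Gen 10 (rule 45): 11100101100100
Gen 11 (rule 146): 01011000011010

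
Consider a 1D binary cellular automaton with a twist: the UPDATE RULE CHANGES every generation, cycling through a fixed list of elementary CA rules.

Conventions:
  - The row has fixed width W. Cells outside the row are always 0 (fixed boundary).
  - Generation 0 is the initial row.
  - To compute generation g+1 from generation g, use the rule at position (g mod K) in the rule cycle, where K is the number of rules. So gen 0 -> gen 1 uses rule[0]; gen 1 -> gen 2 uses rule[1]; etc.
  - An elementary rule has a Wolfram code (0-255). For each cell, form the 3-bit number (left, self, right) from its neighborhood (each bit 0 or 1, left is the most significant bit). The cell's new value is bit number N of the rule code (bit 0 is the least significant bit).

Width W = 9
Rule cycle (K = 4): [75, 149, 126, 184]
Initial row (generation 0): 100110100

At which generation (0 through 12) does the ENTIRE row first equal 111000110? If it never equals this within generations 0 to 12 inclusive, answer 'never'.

Answer: never

Derivation:
Gen 0: 100110100
Gen 1 (rule 75): 001110001
Gen 2 (rule 149): 100101101
Gen 3 (rule 126): 111111111
Gen 4 (rule 184): 111111110
Gen 5 (rule 75): 100000010
Gen 6 (rule 149): 111111011
Gen 7 (rule 126): 100001111
Gen 8 (rule 184): 010001110
Gen 9 (rule 75): 100111010
Gen 10 (rule 149): 110010011
Gen 11 (rule 126): 111111111
Gen 12 (rule 184): 111111110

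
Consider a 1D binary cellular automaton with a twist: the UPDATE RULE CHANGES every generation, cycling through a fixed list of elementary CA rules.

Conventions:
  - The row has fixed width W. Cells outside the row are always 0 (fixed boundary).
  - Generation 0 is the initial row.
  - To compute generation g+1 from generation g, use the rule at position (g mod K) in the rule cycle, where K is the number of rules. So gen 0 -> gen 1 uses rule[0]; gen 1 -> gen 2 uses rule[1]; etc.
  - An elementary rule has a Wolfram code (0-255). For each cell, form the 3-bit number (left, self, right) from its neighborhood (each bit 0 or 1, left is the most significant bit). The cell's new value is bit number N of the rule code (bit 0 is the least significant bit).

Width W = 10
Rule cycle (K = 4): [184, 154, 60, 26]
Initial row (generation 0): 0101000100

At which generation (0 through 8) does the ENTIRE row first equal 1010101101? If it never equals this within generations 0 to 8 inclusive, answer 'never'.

Gen 0: 0101000100
Gen 1 (rule 184): 0010100010
Gen 2 (rule 154): 0100010101
Gen 3 (rule 60): 0110011111
Gen 4 (rule 26): 1101110000
Gen 5 (rule 184): 1011101000
Gen 6 (rule 154): 0011000100
Gen 7 (rule 60): 0010100110
Gen 8 (rule 26): 0100011101

Answer: never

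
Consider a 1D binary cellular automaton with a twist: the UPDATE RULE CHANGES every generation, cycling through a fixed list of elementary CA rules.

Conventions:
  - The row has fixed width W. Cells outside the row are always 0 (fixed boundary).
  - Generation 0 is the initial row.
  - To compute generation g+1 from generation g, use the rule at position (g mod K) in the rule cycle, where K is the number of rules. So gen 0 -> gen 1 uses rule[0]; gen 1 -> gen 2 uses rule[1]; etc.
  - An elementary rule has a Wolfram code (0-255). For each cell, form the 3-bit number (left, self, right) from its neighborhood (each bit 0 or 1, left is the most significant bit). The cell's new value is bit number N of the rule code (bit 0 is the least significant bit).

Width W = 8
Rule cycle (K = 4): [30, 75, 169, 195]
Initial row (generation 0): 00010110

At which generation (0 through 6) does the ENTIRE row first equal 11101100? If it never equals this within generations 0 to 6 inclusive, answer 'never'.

Gen 0: 00010110
Gen 1 (rule 30): 00110101
Gen 2 (rule 75): 11110000
Gen 3 (rule 169): 11100111
Gen 4 (rule 195): 01101011
Gen 5 (rule 30): 11001010
Gen 6 (rule 75): 11010000

Answer: never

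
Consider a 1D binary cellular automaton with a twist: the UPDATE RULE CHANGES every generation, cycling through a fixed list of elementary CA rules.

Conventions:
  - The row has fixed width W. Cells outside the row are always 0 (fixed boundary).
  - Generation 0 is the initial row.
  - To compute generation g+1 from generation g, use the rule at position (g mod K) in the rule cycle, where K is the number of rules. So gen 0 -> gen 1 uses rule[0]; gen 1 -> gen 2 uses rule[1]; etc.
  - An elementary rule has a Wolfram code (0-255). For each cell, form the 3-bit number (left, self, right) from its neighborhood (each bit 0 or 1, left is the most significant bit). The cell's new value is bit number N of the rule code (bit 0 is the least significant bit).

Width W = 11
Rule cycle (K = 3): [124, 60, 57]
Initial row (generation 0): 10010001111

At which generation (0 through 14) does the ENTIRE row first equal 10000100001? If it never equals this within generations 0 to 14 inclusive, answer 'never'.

Answer: never

Derivation:
Gen 0: 10010001111
Gen 1 (rule 124): 11011001001
Gen 2 (rule 60): 10110101101
Gen 3 (rule 57): 01101011010
Gen 4 (rule 124): 01111111111
Gen 5 (rule 60): 01000000000
Gen 6 (rule 57): 00111111111
Gen 7 (rule 124): 00100000001
Gen 8 (rule 60): 00110000001
Gen 9 (rule 57): 10101111100
Gen 10 (rule 124): 11111000110
Gen 11 (rule 60): 10000100101
Gen 12 (rule 57): 01110010010
Gen 13 (rule 124): 01011011011
Gen 14 (rule 60): 01110110110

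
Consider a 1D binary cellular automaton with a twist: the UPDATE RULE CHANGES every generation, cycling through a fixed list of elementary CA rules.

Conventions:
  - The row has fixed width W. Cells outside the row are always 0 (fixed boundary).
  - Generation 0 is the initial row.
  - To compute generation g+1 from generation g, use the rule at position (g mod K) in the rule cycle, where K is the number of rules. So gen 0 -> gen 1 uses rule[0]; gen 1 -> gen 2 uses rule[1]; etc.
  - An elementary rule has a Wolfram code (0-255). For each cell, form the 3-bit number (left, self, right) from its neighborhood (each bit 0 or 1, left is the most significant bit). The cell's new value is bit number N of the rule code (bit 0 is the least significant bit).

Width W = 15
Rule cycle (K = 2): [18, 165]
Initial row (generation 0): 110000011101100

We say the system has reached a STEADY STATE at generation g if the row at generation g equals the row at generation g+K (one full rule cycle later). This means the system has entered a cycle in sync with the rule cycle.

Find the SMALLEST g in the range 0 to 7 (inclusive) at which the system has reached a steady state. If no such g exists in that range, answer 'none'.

Gen 0: 110000011101100
Gen 1 (rule 18): 001000100000010
Gen 2 (rule 165): 101010101111010
Gen 3 (rule 18): 000000000000001
Gen 4 (rule 165): 111111111111101
Gen 5 (rule 18): 000000000000000
Gen 6 (rule 165): 111111111111111
Gen 7 (rule 18): 000000000000000
Gen 8 (rule 165): 111111111111111
Gen 9 (rule 18): 000000000000000

Answer: 5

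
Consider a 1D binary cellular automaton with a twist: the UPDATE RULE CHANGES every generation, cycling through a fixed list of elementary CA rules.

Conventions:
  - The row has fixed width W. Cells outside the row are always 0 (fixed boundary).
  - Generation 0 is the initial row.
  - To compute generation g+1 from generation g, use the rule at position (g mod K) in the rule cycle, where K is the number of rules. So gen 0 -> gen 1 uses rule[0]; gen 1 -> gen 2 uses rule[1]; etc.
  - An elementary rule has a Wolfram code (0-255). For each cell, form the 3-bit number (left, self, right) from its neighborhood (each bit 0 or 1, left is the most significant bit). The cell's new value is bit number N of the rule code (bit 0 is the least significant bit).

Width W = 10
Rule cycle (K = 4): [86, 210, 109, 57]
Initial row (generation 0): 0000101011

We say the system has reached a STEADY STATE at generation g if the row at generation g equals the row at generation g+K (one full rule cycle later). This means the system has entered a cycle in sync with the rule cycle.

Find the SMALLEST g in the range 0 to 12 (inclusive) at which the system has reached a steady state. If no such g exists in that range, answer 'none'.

Answer: none

Derivation:
Gen 0: 0000101011
Gen 1 (rule 86): 0001101001
Gen 2 (rule 210): 0010100110
Gen 3 (rule 109): 1011100110
Gen 4 (rule 57): 0110010101
Gen 5 (rule 86): 1011110101
Gen 6 (rule 210): 0001110000
Gen 7 (rule 109): 1101010111
Gen 8 (rule 57): 1010101100
Gen 9 (rule 86): 1010100110
Gen 10 (rule 210): 0000011011
Gen 11 (rule 109): 1111011111
Gen 12 (rule 57): 1000110000
Gen 13 (rule 86): 1101011000
Gen 14 (rule 210): 0100001100
Gen 15 (rule 109): 0101101101
Gen 16 (rule 57): 0011011010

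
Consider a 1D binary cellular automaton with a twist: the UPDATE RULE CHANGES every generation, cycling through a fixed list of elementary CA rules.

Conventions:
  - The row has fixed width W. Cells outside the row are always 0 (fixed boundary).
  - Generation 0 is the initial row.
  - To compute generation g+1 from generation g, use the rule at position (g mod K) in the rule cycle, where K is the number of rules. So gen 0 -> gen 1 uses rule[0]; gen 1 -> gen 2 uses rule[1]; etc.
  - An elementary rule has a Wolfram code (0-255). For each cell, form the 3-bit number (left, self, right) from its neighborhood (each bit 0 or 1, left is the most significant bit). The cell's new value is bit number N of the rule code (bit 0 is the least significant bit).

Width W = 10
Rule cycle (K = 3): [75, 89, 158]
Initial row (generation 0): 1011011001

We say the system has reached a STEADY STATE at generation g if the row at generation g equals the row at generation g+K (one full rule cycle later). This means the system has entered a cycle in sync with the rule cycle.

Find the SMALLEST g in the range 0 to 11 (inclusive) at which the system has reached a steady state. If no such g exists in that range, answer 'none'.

Gen 0: 1011011001
Gen 1 (rule 75): 0011011010
Gen 2 (rule 89): 1011011001
Gen 3 (rule 158): 1010010111
Gen 4 (rule 75): 0000100101
Gen 5 (rule 89): 1110010000
Gen 6 (rule 158): 1101111000
Gen 7 (rule 75): 1101001011
Gen 8 (rule 89): 1100100011
Gen 9 (rule 158): 1011110110
Gen 10 (rule 75): 0010010110
Gen 11 (rule 89): 1001000111
Gen 12 (rule 158): 1111101110
Gen 13 (rule 75): 1000101010
Gen 14 (rule 89): 0110000001

Answer: none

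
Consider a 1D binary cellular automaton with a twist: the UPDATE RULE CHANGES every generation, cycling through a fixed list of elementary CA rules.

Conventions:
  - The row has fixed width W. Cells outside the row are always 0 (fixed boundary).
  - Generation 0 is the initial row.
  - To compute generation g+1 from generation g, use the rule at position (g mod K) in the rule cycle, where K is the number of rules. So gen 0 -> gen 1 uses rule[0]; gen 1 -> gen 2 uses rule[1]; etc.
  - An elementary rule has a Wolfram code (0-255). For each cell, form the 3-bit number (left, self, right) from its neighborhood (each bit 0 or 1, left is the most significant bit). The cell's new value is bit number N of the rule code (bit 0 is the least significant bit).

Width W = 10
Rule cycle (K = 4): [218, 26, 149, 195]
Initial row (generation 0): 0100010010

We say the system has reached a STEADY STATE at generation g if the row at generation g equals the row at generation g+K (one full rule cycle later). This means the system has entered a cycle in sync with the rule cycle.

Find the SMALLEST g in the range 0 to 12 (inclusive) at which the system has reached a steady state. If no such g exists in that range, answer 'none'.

Gen 0: 0100010010
Gen 1 (rule 218): 1010101101
Gen 2 (rule 26): 0000001000
Gen 3 (rule 149): 1111101111
Gen 4 (rule 195): 0111100111
Gen 5 (rule 218): 1111111111
Gen 6 (rule 26): 1000000000
Gen 7 (rule 149): 1111111111
Gen 8 (rule 195): 0111111111
Gen 9 (rule 218): 1111111111
Gen 10 (rule 26): 1000000000
Gen 11 (rule 149): 1111111111
Gen 12 (rule 195): 0111111111
Gen 13 (rule 218): 1111111111
Gen 14 (rule 26): 1000000000
Gen 15 (rule 149): 1111111111
Gen 16 (rule 195): 0111111111

Answer: 5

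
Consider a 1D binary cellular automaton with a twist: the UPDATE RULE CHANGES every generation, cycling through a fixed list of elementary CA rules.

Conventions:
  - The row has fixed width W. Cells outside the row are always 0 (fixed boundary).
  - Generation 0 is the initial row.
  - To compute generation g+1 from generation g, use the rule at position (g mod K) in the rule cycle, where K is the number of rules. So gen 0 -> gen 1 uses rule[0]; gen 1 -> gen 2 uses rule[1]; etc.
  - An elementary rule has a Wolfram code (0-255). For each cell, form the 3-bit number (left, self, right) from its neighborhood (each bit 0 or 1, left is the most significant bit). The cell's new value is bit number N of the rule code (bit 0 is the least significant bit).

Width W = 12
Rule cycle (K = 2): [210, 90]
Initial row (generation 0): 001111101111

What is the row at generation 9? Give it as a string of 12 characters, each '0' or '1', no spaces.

Answer: 011101111001

Derivation:
Gen 0: 001111101111
Gen 1 (rule 210): 010111100111
Gen 2 (rule 90): 100100111101
Gen 3 (rule 210): 011011011100
Gen 4 (rule 90): 111011010110
Gen 5 (rule 210): 011001000011
Gen 6 (rule 90): 111110100111
Gen 7 (rule 210): 011110011011
Gen 8 (rule 90): 110011111011
Gen 9 (rule 210): 011101111001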